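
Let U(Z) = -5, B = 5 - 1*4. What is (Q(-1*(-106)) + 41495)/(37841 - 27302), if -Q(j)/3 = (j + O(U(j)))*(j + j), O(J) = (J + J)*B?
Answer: -19561/10539 ≈ -1.8561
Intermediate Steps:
B = 1 (B = 5 - 4 = 1)
O(J) = 2*J (O(J) = (J + J)*1 = (2*J)*1 = 2*J)
Q(j) = -6*j*(-10 + j) (Q(j) = -3*(j + 2*(-5))*(j + j) = -3*(j - 10)*2*j = -3*(-10 + j)*2*j = -6*j*(-10 + j))
(Q(-1*(-106)) + 41495)/(37841 - 27302) = (6*(-1*(-106))*(10 - (-1)*(-106)) + 41495)/(37841 - 27302) = (6*106*(10 - 1*106) + 41495)/10539 = (6*106*(10 - 106) + 41495)*(1/10539) = (6*106*(-96) + 41495)*(1/10539) = (-61056 + 41495)*(1/10539) = -19561*1/10539 = -19561/10539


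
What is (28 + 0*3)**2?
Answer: 784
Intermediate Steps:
(28 + 0*3)**2 = (28 + 0)**2 = 28**2 = 784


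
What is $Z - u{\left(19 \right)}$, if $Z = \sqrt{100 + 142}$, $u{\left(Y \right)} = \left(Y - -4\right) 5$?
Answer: $-115 + 11 \sqrt{2} \approx -99.444$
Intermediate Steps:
$u{\left(Y \right)} = 20 + 5 Y$ ($u{\left(Y \right)} = \left(Y + 4\right) 5 = \left(4 + Y\right) 5 = 20 + 5 Y$)
$Z = 11 \sqrt{2}$ ($Z = \sqrt{242} = 11 \sqrt{2} \approx 15.556$)
$Z - u{\left(19 \right)} = 11 \sqrt{2} - \left(20 + 5 \cdot 19\right) = 11 \sqrt{2} - \left(20 + 95\right) = 11 \sqrt{2} - 115 = -115 + 11 \sqrt{2}$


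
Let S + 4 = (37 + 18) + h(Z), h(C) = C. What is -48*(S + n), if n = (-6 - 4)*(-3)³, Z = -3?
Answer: -15264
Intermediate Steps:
n = 270 (n = -10*(-27) = 270)
S = 48 (S = -4 + ((37 + 18) - 3) = -4 + (55 - 3) = -4 + 52 = 48)
-48*(S + n) = -48*(48 + 270) = -48*318 = -15264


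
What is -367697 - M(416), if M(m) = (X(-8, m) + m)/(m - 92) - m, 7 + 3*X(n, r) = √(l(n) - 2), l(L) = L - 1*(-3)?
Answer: -356998373/972 - I*√7/972 ≈ -3.6728e+5 - 0.002722*I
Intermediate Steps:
l(L) = 3 + L (l(L) = L + 3 = 3 + L)
X(n, r) = -7/3 + √(1 + n)/3 (X(n, r) = -7/3 + √((3 + n) - 2)/3 = -7/3 + √(1 + n)/3)
M(m) = -m + (-7/3 + m + I*√7/3)/(-92 + m) (M(m) = ((-7/3 + √(1 - 8)/3) + m)/(m - 92) - m = ((-7/3 + √(-7)/3) + m)/(-92 + m) - m = ((-7/3 + (I*√7)/3) + m)/(-92 + m) - m = ((-7/3 + I*√7/3) + m)/(-92 + m) - m = (-7/3 + m + I*√7/3)/(-92 + m) - m = -m + (-7/3 + m + I*√7/3)/(-92 + m))
-367697 - M(416) = -367697 - (-7 - 3*416² + 279*416 + I*√7)/(3*(-92 + 416)) = -367697 - (-7 - 3*173056 + 116064 + I*√7)/(3*324) = -367697 - (-7 - 519168 + 116064 + I*√7)/(3*324) = -367697 - (-403111 + I*√7)/(3*324) = -367697 - (-403111/972 + I*√7/972) = -367697 + (403111/972 - I*√7/972) = -356998373/972 - I*√7/972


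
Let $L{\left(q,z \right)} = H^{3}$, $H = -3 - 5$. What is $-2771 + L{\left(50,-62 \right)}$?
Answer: $-3283$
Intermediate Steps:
$H = -8$ ($H = -3 - 5 = -8$)
$L{\left(q,z \right)} = -512$ ($L{\left(q,z \right)} = \left(-8\right)^{3} = -512$)
$-2771 + L{\left(50,-62 \right)} = -2771 - 512 = -3283$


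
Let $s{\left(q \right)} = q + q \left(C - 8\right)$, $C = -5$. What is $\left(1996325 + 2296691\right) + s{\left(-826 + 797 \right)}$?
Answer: $4293364$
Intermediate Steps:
$s{\left(q \right)} = - 12 q$ ($s{\left(q \right)} = q + q \left(-5 - 8\right) = q + q \left(-13\right) = q - 13 q = - 12 q$)
$\left(1996325 + 2296691\right) + s{\left(-826 + 797 \right)} = \left(1996325 + 2296691\right) - 12 \left(-826 + 797\right) = 4293016 - -348 = 4293016 + 348 = 4293364$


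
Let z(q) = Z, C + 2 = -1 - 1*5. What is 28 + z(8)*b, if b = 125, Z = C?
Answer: -972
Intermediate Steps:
C = -8 (C = -2 + (-1 - 1*5) = -2 + (-1 - 5) = -2 - 6 = -8)
Z = -8
z(q) = -8
28 + z(8)*b = 28 - 8*125 = 28 - 1000 = -972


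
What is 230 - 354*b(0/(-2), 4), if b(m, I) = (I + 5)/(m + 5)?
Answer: -2036/5 ≈ -407.20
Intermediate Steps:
b(m, I) = (5 + I)/(5 + m)
230 - 354*b(0/(-2), 4) = 230 - 354*(5 + 4)/(5 + 0/(-2)) = 230 - 354*9/(5 + 0*(-1/2)) = 230 - 354*9/(5 + 0) = 230 - 354*9/5 = 230 - 3186/5 = -2036/5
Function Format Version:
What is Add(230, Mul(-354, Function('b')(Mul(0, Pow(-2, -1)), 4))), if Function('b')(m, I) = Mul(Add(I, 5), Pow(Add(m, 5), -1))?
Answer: Rational(-2036, 5) ≈ -407.20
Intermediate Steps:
Function('b')(m, I) = Mul(Pow(Add(5, m), -1), Add(5, I)) (Function('b')(m, I) = Mul(Add(5, I), Pow(Add(5, m), -1)) = Mul(Pow(Add(5, m), -1), Add(5, I)))
Add(230, Mul(-354, Function('b')(Mul(0, Pow(-2, -1)), 4))) = Add(230, Mul(-354, Mul(Pow(Add(5, Mul(0, Pow(-2, -1))), -1), Add(5, 4)))) = Add(230, Mul(-354, Mul(Pow(Add(5, Mul(0, Rational(-1, 2))), -1), 9))) = Add(230, Mul(-354, Mul(Pow(Add(5, 0), -1), 9))) = Add(230, Mul(-354, Mul(Pow(5, -1), 9))) = Add(230, Mul(-354, Mul(Rational(1, 5), 9))) = Add(230, Mul(-354, Rational(9, 5))) = Add(230, Rational(-3186, 5)) = Rational(-2036, 5)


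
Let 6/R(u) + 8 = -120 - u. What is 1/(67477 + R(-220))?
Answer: 46/3103945 ≈ 1.4820e-5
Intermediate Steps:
R(u) = 6/(-128 - u) (R(u) = 6/(-8 + (-120 - u)) = 6/(-128 - u))
1/(67477 + R(-220)) = 1/(67477 - 6/(128 - 220)) = 1/(67477 - 6/(-92)) = 1/(67477 - 6*(-1/92)) = 1/(67477 + 3/46) = 1/(3103945/46) = 46/3103945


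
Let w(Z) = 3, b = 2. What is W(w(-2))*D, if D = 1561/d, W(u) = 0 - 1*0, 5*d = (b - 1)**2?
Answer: 0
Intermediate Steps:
d = 1/5 (d = (2 - 1)**2/5 = (1/5)*1**2 = (1/5)*1 = 1/5 ≈ 0.20000)
W(u) = 0 (W(u) = 0 + 0 = 0)
D = 7805 (D = 1561/(1/5) = 1561*5 = 7805)
W(w(-2))*D = 0*7805 = 0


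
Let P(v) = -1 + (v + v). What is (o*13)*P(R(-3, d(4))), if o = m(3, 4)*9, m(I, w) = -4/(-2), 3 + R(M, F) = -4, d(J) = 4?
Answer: -3510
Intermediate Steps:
R(M, F) = -7 (R(M, F) = -3 - 4 = -7)
P(v) = -1 + 2*v
m(I, w) = 2 (m(I, w) = -4*(-½) = 2)
o = 18 (o = 2*9 = 18)
(o*13)*P(R(-3, d(4))) = (18*13)*(-1 + 2*(-7)) = 234*(-1 - 14) = 234*(-15) = -3510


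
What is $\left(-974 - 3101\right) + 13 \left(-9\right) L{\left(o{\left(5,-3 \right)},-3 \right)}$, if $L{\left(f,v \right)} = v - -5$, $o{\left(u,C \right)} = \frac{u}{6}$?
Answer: $-4309$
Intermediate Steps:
$o{\left(u,C \right)} = \frac{u}{6}$ ($o{\left(u,C \right)} = u \frac{1}{6} = \frac{u}{6}$)
$L{\left(f,v \right)} = 5 + v$ ($L{\left(f,v \right)} = v + 5 = 5 + v$)
$\left(-974 - 3101\right) + 13 \left(-9\right) L{\left(o{\left(5,-3 \right)},-3 \right)} = \left(-974 - 3101\right) + 13 \left(-9\right) \left(5 - 3\right) = -4075 - 234 = -4309$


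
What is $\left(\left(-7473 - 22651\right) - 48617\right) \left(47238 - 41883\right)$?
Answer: $-421658055$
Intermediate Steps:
$\left(\left(-7473 - 22651\right) - 48617\right) \left(47238 - 41883\right) = \left(-30124 - 48617\right) 5355 = \left(-78741\right) 5355 = -421658055$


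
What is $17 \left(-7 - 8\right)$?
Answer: $-255$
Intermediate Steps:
$17 \left(-7 - 8\right) = 17 \left(-15\right) = -255$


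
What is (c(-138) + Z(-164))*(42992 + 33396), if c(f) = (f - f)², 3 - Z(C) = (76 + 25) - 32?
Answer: -5041608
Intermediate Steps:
Z(C) = -66 (Z(C) = 3 - ((76 + 25) - 32) = 3 - (101 - 32) = 3 - 1*69 = 3 - 69 = -66)
c(f) = 0 (c(f) = 0² = 0)
(c(-138) + Z(-164))*(42992 + 33396) = (0 - 66)*(42992 + 33396) = -66*76388 = -5041608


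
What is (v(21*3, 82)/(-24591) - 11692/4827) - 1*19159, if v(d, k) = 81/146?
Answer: -110691132435299/5776770174 ≈ -19161.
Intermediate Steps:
v(d, k) = 81/146 (v(d, k) = 81*(1/146) = 81/146)
(v(21*3, 82)/(-24591) - 11692/4827) - 1*19159 = ((81/146)/(-24591) - 11692/4827) - 1*19159 = ((81/146)*(-1/24591) - 11692*1/4827) - 19159 = (-27/1196762 - 11692/4827) - 19159 = -13992671633/5776770174 - 19159 = -110691132435299/5776770174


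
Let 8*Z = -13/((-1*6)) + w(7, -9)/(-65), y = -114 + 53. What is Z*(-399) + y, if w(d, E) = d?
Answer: -170239/1040 ≈ -163.69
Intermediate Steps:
y = -61
Z = 803/3120 (Z = (-13/((-1*6)) + 7/(-65))/8 = (-13/(-6) + 7*(-1/65))/8 = (-13*(-1/6) - 7/65)/8 = (13/6 - 7/65)/8 = (1/8)*(803/390) = 803/3120 ≈ 0.25737)
Z*(-399) + y = (803/3120)*(-399) - 61 = -106799/1040 - 61 = -170239/1040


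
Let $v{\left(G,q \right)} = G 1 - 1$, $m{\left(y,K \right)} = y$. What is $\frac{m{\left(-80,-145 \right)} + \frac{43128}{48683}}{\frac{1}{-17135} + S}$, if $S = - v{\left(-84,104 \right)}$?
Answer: $- \frac{32997829060}{35452761871} \approx -0.93075$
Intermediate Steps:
$v{\left(G,q \right)} = -1 + G$ ($v{\left(G,q \right)} = G - 1 = -1 + G$)
$S = 85$ ($S = - (-1 - 84) = \left(-1\right) \left(-85\right) = 85$)
$\frac{m{\left(-80,-145 \right)} + \frac{43128}{48683}}{\frac{1}{-17135} + S} = \frac{-80 + \frac{43128}{48683}}{\frac{1}{-17135} + 85} = \frac{-80 + 43128 \cdot \frac{1}{48683}}{- \frac{1}{17135} + 85} = \frac{-80 + \frac{43128}{48683}}{\frac{1456474}{17135}} = \left(- \frac{3851512}{48683}\right) \frac{17135}{1456474} = - \frac{32997829060}{35452761871}$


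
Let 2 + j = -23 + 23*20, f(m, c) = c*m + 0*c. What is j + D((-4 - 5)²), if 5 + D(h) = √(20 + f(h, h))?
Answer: 430 + √6581 ≈ 511.12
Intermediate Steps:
f(m, c) = c*m (f(m, c) = c*m + 0 = c*m)
j = 435 (j = -2 + (-23 + 23*20) = -2 + (-23 + 460) = -2 + 437 = 435)
D(h) = -5 + √(20 + h²) (D(h) = -5 + √(20 + h*h) = -5 + √(20 + h²))
j + D((-4 - 5)²) = 435 + (-5 + √(20 + ((-4 - 5)²)²)) = 435 + (-5 + √(20 + ((-9)²)²)) = 435 + (-5 + √(20 + 81²)) = 435 + (-5 + √(20 + 6561)) = 435 + (-5 + √6581) = 430 + √6581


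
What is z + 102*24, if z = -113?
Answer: 2335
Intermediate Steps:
z + 102*24 = -113 + 102*24 = -113 + 2448 = 2335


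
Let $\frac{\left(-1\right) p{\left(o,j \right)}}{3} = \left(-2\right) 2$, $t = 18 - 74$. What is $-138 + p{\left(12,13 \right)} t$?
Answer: $-810$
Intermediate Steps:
$t = -56$ ($t = 18 - 74 = -56$)
$p{\left(o,j \right)} = 12$ ($p{\left(o,j \right)} = - 3 \left(\left(-2\right) 2\right) = \left(-3\right) \left(-4\right) = 12$)
$-138 + p{\left(12,13 \right)} t = -138 + 12 \left(-56\right) = -138 - 672 = -810$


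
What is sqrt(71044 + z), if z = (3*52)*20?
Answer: 2*sqrt(18541) ≈ 272.33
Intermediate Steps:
z = 3120 (z = 156*20 = 3120)
sqrt(71044 + z) = sqrt(71044 + 3120) = sqrt(74164) = 2*sqrt(18541)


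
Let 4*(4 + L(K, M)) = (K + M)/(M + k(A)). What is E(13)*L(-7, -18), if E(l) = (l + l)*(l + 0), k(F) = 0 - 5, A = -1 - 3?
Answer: -57967/46 ≈ -1260.2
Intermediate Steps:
A = -4
k(F) = -5
L(K, M) = -4 + (K + M)/(4*(-5 + M)) (L(K, M) = -4 + ((K + M)/(M - 5))/4 = -4 + ((K + M)/(-5 + M))/4 = -4 + (K + M)/(4*(-5 + M)))
E(l) = 2*l**2 (E(l) = (2*l)*l = 2*l**2)
E(13)*L(-7, -18) = (2*13**2)*((80 - 7 - 15*(-18))/(4*(-5 - 18))) = (2*169)*((1/4)*(80 - 7 + 270)/(-23)) = 338*((1/4)*(-1/23)*343) = 338*(-343/92) = -57967/46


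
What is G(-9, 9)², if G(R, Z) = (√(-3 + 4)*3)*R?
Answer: 729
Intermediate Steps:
G(R, Z) = 3*R (G(R, Z) = (√1*3)*R = (1*3)*R = 3*R)
G(-9, 9)² = (3*(-9))² = (-27)² = 729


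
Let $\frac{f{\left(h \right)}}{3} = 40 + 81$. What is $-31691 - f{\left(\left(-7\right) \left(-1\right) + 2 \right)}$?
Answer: $-32054$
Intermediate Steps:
$f{\left(h \right)} = 363$ ($f{\left(h \right)} = 3 \left(40 + 81\right) = 3 \cdot 121 = 363$)
$-31691 - f{\left(\left(-7\right) \left(-1\right) + 2 \right)} = -31691 - 363 = -32054$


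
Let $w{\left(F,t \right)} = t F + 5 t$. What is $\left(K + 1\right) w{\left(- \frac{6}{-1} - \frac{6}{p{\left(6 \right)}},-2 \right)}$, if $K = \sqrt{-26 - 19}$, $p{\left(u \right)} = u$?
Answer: $-20 - 60 i \sqrt{5} \approx -20.0 - 134.16 i$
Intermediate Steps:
$K = 3 i \sqrt{5}$ ($K = \sqrt{-45} = 3 i \sqrt{5} \approx 6.7082 i$)
$w{\left(F,t \right)} = 5 t + F t$ ($w{\left(F,t \right)} = F t + 5 t = 5 t + F t$)
$\left(K + 1\right) w{\left(- \frac{6}{-1} - \frac{6}{p{\left(6 \right)}},-2 \right)} = \left(3 i \sqrt{5} + 1\right) \left(- 2 \left(5 - \left(1 - 6\right)\right)\right) = \left(1 + 3 i \sqrt{5}\right) \left(- 2 \left(5 - -5\right)\right) = \left(1 + 3 i \sqrt{5}\right) \left(- 2 \left(5 + \left(6 - 1\right)\right)\right) = \left(1 + 3 i \sqrt{5}\right) \left(- 2 \left(5 + 5\right)\right) = \left(1 + 3 i \sqrt{5}\right) \left(\left(-2\right) 10\right) = \left(1 + 3 i \sqrt{5}\right) \left(-20\right) = -20 - 60 i \sqrt{5}$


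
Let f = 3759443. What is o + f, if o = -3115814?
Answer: 643629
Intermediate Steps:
o + f = -3115814 + 3759443 = 643629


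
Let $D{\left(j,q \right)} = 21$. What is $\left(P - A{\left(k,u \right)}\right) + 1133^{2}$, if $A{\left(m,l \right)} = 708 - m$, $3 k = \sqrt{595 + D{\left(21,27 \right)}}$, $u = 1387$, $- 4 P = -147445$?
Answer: $\frac{5279369}{4} + \frac{2 \sqrt{154}}{3} \approx 1.3199 \cdot 10^{6}$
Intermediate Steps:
$P = \frac{147445}{4}$ ($P = \left(- \frac{1}{4}\right) \left(-147445\right) = \frac{147445}{4} \approx 36861.0$)
$k = \frac{2 \sqrt{154}}{3}$ ($k = \frac{\sqrt{595 + 21}}{3} = \frac{\sqrt{616}}{3} = \frac{2 \sqrt{154}}{3} \approx 8.2731$)
$\left(P - A{\left(k,u \right)}\right) + 1133^{2} = \left(\frac{147445}{4} - \left(708 - \frac{2 \sqrt{154}}{3}\right)\right) + 1133^{2} = \left(\frac{147445}{4} - \left(708 - \frac{2 \sqrt{154}}{3}\right)\right) + 1283689 = \left(\frac{144613}{4} + \frac{2 \sqrt{154}}{3}\right) + 1283689 = \frac{5279369}{4} + \frac{2 \sqrt{154}}{3}$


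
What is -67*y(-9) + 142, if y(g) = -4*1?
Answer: 410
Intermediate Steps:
y(g) = -4
-67*y(-9) + 142 = -67*(-4) + 142 = 268 + 142 = 410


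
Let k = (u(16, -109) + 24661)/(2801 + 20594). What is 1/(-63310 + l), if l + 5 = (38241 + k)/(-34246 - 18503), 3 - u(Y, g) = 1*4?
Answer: -27423619/1736346318604 ≈ -1.5794e-5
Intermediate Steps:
u(Y, g) = -1 (u(Y, g) = 3 - 4 = -1)
k = 4932/4679 (k = (-1 + 24661)/(2801 + 20594) = 24660/23395 = 24660*(1/23395) = 4932/4679 ≈ 1.0541)
l = -156999714/27423619 (l = -5 + (38241 + 4932/4679)/(-34246 - 18503) = -5 + (178934571/4679)/(-52749) = -5 + (178934571/4679)*(-1/52749) = -5 - 19881619/27423619 = -156999714/27423619 ≈ -5.7250)
1/(-63310 + l) = 1/(-63310 - 156999714/27423619) = 1/(-1736346318604/27423619) = -27423619/1736346318604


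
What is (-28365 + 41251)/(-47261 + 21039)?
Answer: -6443/13111 ≈ -0.49142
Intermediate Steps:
(-28365 + 41251)/(-47261 + 21039) = 12886/(-26222) = 12886*(-1/26222) = -6443/13111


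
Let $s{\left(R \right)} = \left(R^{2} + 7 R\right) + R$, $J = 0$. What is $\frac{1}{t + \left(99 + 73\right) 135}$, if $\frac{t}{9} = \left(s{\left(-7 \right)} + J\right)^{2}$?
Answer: $\frac{1}{23661} \approx 4.2264 \cdot 10^{-5}$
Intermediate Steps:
$s{\left(R \right)} = R^{2} + 8 R$
$t = 441$ ($t = 9 \left(- 7 \left(8 - 7\right) + 0\right)^{2} = 9 \left(\left(-7\right) 1 + 0\right)^{2} = 9 \left(-7 + 0\right)^{2} = 9 \left(-7\right)^{2} = 9 \cdot 49 = 441$)
$\frac{1}{t + \left(99 + 73\right) 135} = \frac{1}{441 + \left(99 + 73\right) 135} = \frac{1}{441 + 172 \cdot 135} = \frac{1}{441 + 23220} = \frac{1}{23661}$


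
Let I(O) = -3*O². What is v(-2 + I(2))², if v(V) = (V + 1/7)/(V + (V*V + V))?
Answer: 9409/1382976 ≈ 0.0068034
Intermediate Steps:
v(V) = (⅐ + V)/(V² + 2*V) (v(V) = (V + ⅐)/(V + (V² + V)) = (⅐ + V)/(V + (V + V²)) = (⅐ + V)/(V² + 2*V))
v(-2 + I(2))² = ((⅐ + (-2 - 3*2²))/((-2 - 3*2²)*(2 + (-2 - 3*2²))))² = ((⅐ + (-2 - 3*4))/((-2 - 3*4)*(2 + (-2 - 3*4))))² = ((⅐ + (-2 - 12))/((-2 - 12)*(2 + (-2 - 12))))² = ((⅐ - 14)/((-14)*(2 - 14)))² = (-1/14*(-97/7)/(-12))² = (-1/14*(-1/12)*(-97/7))² = (-97/1176)² = 9409/1382976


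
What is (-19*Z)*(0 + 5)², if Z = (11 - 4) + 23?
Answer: -14250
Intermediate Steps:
Z = 30 (Z = 7 + 23 = 30)
(-19*Z)*(0 + 5)² = (-19*30)*(0 + 5)² = -570*5² = -570*25 = -14250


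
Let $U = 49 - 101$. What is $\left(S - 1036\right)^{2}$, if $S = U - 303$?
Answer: $1934881$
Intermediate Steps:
$U = -52$
$S = -355$ ($S = -52 - 303 = -355$)
$\left(S - 1036\right)^{2} = \left(-355 - 1036\right)^{2} = \left(-1391\right)^{2} = 1934881$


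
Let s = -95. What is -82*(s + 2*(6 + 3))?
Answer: 6314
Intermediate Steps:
-82*(s + 2*(6 + 3)) = -82*(-95 + 2*(6 + 3)) = -82*(-95 + 2*9) = -82*(-95 + 18) = -82*(-77) = 6314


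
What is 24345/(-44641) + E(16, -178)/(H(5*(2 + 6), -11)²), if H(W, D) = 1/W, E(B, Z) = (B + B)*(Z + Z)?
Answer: -813680459545/44641 ≈ -1.8227e+7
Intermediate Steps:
E(B, Z) = 4*B*Z (E(B, Z) = (2*B)*(2*Z) = 4*B*Z)
24345/(-44641) + E(16, -178)/(H(5*(2 + 6), -11)²) = 24345/(-44641) + (4*16*(-178))/((1/(5*(2 + 6)))²) = 24345*(-1/44641) - 11392/((1/(5*8))²) = -24345/44641 - 11392/((1/40)²) = -24345/44641 - 11392/1/1600 = -24345/44641 - 11392*1600 = -24345/44641 - 18227200 = -813680459545/44641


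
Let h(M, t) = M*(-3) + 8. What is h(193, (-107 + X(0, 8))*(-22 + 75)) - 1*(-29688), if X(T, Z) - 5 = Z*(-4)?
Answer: 29117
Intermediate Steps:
X(T, Z) = 5 - 4*Z (X(T, Z) = 5 + Z*(-4) = 5 - 4*Z)
h(M, t) = 8 - 3*M (h(M, t) = -3*M + 8 = 8 - 3*M)
h(193, (-107 + X(0, 8))*(-22 + 75)) - 1*(-29688) = (8 - 3*193) - 1*(-29688) = (8 - 579) + 29688 = -571 + 29688 = 29117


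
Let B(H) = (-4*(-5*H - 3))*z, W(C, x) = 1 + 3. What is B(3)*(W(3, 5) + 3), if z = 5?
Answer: 2520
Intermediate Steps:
W(C, x) = 4
B(H) = 60 + 100*H (B(H) = -4*(-5*H - 3)*5 = -4*(-3 - 5*H)*5 = (12 + 20*H)*5 = 60 + 100*H)
B(3)*(W(3, 5) + 3) = (60 + 100*3)*(4 + 3) = (60 + 300)*7 = 360*7 = 2520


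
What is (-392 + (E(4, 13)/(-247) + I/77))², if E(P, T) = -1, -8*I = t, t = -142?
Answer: 888275256778809/5787557776 ≈ 1.5348e+5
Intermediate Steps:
I = 71/4 (I = -⅛*(-142) = 71/4 ≈ 17.750)
(-392 + (E(4, 13)/(-247) + I/77))² = (-392 + (-1/(-247) + (71/4)/77))² = (-392 + (-1*(-1/247) + (71/4)*(1/77)))² = (-392 + (1/247 + 71/308))² = (-392 + 17845/76076)² = (-29803947/76076)² = 888275256778809/5787557776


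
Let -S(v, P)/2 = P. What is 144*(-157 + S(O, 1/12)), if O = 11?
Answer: -22632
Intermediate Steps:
S(v, P) = -2*P
144*(-157 + S(O, 1/12)) = 144*(-157 - 2/12) = 144*(-157 - 2*1/12) = 144*(-157 - ⅙) = 144*(-943/6) = -22632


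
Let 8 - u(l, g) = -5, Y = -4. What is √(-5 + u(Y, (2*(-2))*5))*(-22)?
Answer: -44*√2 ≈ -62.225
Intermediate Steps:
u(l, g) = 13 (u(l, g) = 8 - 1*(-5) = 8 + 5 = 13)
√(-5 + u(Y, (2*(-2))*5))*(-22) = √(-5 + 13)*(-22) = √8*(-22) = (2*√2)*(-22) = -44*√2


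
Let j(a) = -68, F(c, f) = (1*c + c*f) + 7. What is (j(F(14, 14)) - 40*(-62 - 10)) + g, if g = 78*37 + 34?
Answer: 5732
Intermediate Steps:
F(c, f) = 7 + c + c*f (F(c, f) = (c + c*f) + 7 = 7 + c + c*f)
g = 2920 (g = 2886 + 34 = 2920)
(j(F(14, 14)) - 40*(-62 - 10)) + g = (-68 - 40*(-62 - 10)) + 2920 = (-68 - 40*(-72)) + 2920 = (-68 + 2880) + 2920 = 2812 + 2920 = 5732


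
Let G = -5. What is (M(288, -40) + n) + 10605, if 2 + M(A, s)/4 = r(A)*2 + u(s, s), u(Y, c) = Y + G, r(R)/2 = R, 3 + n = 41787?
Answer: 56809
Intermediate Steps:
n = 41784 (n = -3 + 41787 = 41784)
r(R) = 2*R
u(Y, c) = -5 + Y (u(Y, c) = Y - 5 = -5 + Y)
M(A, s) = -28 + 4*s + 16*A (M(A, s) = -8 + 4*((2*A)*2 + (-5 + s)) = -8 + 4*(4*A + (-5 + s)) = -8 + 4*(-5 + s + 4*A) = -8 + (-20 + 4*s + 16*A) = -28 + 4*s + 16*A)
(M(288, -40) + n) + 10605 = ((-28 + 4*(-40) + 16*288) + 41784) + 10605 = ((-28 - 160 + 4608) + 41784) + 10605 = (4420 + 41784) + 10605 = 46204 + 10605 = 56809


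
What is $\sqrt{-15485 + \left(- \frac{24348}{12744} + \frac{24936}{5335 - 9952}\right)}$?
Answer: $\frac{i \sqrt{6307720698290}}{20178} \approx 124.47 i$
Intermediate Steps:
$\sqrt{-15485 + \left(- \frac{24348}{12744} + \frac{24936}{5335 - 9952}\right)} = \sqrt{-15485 + \left(\left(-24348\right) \frac{1}{12744} + \frac{24936}{5335 - 9952}\right)} = \sqrt{-15485 + \left(- \frac{2029}{1062} + \frac{24936}{-4617}\right)} = \sqrt{-15485 + \left(- \frac{2029}{1062} + 24936 \left(- \frac{1}{4617}\right)\right)} = \sqrt{-15485 - \frac{1327775}{181602}} = \sqrt{- \frac{2813434745}{181602}} = \frac{i \sqrt{6307720698290}}{20178}$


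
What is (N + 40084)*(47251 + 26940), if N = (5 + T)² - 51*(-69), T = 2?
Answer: 3238585532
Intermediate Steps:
N = 3568 (N = (5 + 2)² - 51*(-69) = 7² + 3519 = 49 + 3519 = 3568)
(N + 40084)*(47251 + 26940) = (3568 + 40084)*(47251 + 26940) = 43652*74191 = 3238585532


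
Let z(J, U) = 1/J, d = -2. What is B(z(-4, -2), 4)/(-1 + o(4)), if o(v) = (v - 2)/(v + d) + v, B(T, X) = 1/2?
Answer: 1/8 ≈ 0.12500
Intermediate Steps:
B(T, X) = 1/2
o(v) = 1 + v (o(v) = (v - 2)/(v - 2) + v = (-2 + v)/(-2 + v) + v = 1 + v)
B(z(-4, -2), 4)/(-1 + o(4)) = (1/2)/(-1 + (1 + 4)) = (1/2)/(-1 + 5) = (1/2)/4 = (1/4)*(1/2) = 1/8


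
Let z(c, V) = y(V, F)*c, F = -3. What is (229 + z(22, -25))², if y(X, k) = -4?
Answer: 19881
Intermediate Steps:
z(c, V) = -4*c
(229 + z(22, -25))² = (229 - 4*22)² = (229 - 88)² = 141² = 19881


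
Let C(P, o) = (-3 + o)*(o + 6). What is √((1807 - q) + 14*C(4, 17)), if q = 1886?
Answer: √4429 ≈ 66.551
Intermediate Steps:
C(P, o) = (-3 + o)*(6 + o)
√((1807 - q) + 14*C(4, 17)) = √((1807 - 1*1886) + 14*(-18 + 17² + 3*17)) = √((1807 - 1886) + 14*(-18 + 289 + 51)) = √(-79 + 14*322) = √(-79 + 4508) = √4429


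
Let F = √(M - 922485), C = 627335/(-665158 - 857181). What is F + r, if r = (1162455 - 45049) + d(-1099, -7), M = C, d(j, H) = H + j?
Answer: 1116300 + 5*I*√85514989232027810/1522339 ≈ 1.1163e+6 + 960.46*I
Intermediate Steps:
C = -627335/1522339 (C = 627335/(-1522339) = 627335*(-1/1522339) = -627335/1522339 ≈ -0.41209)
M = -627335/1522339 ≈ -0.41209
r = 1116300 (r = (1162455 - 45049) + (-7 - 1099) = 1117406 - 1106 = 1116300)
F = 5*I*√85514989232027810/1522339 (F = √(-627335/1522339 - 922485) = √(-1404335519750/1522339) = 5*I*√85514989232027810/1522339 ≈ 960.46*I)
F + r = 5*I*√85514989232027810/1522339 + 1116300 = 1116300 + 5*I*√85514989232027810/1522339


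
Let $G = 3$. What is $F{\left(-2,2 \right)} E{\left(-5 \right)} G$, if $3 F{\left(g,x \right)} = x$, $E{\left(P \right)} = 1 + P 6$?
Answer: $-58$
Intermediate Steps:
$E{\left(P \right)} = 1 + 6 P$
$F{\left(g,x \right)} = \frac{x}{3}$
$F{\left(-2,2 \right)} E{\left(-5 \right)} G = \frac{1}{3} \cdot 2 \left(1 + 6 \left(-5\right)\right) 3 = \frac{2 \left(1 - 30\right)}{3} \cdot 3 = \frac{2}{3} \left(-29\right) 3 = \left(- \frac{58}{3}\right) 3 = -58$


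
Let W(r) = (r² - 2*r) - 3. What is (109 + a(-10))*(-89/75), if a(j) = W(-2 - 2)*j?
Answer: 8989/75 ≈ 119.85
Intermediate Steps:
W(r) = -3 + r² - 2*r
a(j) = 21*j (a(j) = (-3 + (-2 - 2)² - 2*(-2 - 2))*j = (-3 + (-4)² - 2*(-4))*j = (-3 + 16 + 8)*j = 21*j)
(109 + a(-10))*(-89/75) = (109 + 21*(-10))*(-89/75) = (109 - 210)*(-89*1/75) = -101*(-89/75) = 8989/75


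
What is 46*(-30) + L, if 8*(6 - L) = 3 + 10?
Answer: -11005/8 ≈ -1375.6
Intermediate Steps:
L = 35/8 (L = 6 - (3 + 10)/8 = 6 - ⅛*13 = 6 - 13/8 = 35/8 ≈ 4.3750)
46*(-30) + L = 46*(-30) + 35/8 = -1380 + 35/8 = -11005/8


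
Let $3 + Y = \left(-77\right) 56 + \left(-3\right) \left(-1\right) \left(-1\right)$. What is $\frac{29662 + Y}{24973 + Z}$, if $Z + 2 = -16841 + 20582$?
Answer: $\frac{3168}{3589} \approx 0.8827$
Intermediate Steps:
$Z = 3739$ ($Z = -2 + \left(-16841 + 20582\right) = -2 + 3741 = 3739$)
$Y = -4318$ ($Y = -3 - \left(4312 - \left(-3\right) \left(-1\right) \left(-1\right)\right) = -3 + \left(-4312 + 3 \left(-1\right)\right) = -3 - 4315 = -4318$)
$\frac{29662 + Y}{24973 + Z} = \frac{29662 - 4318}{24973 + 3739} = \frac{25344}{28712} = 25344 \cdot \frac{1}{28712} = \frac{3168}{3589}$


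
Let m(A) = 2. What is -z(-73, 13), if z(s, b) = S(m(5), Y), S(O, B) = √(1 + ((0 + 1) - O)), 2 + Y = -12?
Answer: 0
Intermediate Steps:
Y = -14 (Y = -2 - 12 = -14)
S(O, B) = √(2 - O) (S(O, B) = √(1 + (1 - O)) = √(2 - O))
z(s, b) = 0 (z(s, b) = √(2 - 1*2) = √(2 - 2) = √0 = 0)
-z(-73, 13) = -1*0 = 0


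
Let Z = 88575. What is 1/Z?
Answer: 1/88575 ≈ 1.1290e-5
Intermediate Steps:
1/Z = 1/88575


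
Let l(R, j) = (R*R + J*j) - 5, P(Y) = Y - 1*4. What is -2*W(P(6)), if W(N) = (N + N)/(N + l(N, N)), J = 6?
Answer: -8/13 ≈ -0.61539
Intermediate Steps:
P(Y) = -4 + Y (P(Y) = Y - 4 = -4 + Y)
l(R, j) = -5 + R**2 + 6*j (l(R, j) = (R*R + 6*j) - 5 = (R**2 + 6*j) - 5 = -5 + R**2 + 6*j)
W(N) = 2*N/(-5 + N**2 + 7*N) (W(N) = (N + N)/(N + (-5 + N**2 + 6*N)) = (2*N)/(-5 + N**2 + 7*N) = 2*N/(-5 + N**2 + 7*N))
-2*W(P(6)) = -4*(-4 + 6)/(-5 + (-4 + 6)**2 + 7*(-4 + 6)) = -4*2/(-5 + 2**2 + 7*2) = -4*2/(-5 + 4 + 14) = -4*2/13 = -2*4/13 = -8/13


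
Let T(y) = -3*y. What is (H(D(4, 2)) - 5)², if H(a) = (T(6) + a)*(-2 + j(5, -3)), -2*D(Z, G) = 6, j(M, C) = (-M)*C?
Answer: 77284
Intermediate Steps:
j(M, C) = -C*M
D(Z, G) = -3 (D(Z, G) = -½*6 = -3)
H(a) = -234 + 13*a (H(a) = (-3*6 + a)*(-2 - 1*(-3)*5) = (-18 + a)*(-2 + 15) = (-18 + a)*13 = -234 + 13*a)
(H(D(4, 2)) - 5)² = ((-234 + 13*(-3)) - 5)² = ((-234 - 39) - 5)² = (-273 - 5)² = (-278)² = 77284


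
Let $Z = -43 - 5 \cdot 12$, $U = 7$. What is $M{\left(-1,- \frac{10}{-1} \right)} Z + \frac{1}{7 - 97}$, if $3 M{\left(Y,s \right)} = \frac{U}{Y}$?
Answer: $\frac{21629}{90} \approx 240.32$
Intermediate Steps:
$M{\left(Y,s \right)} = \frac{7}{3 Y}$ ($M{\left(Y,s \right)} = \frac{7 \frac{1}{Y}}{3} = \frac{7}{3 Y}$)
$Z = -103$ ($Z = -43 - 60 = -103$)
$M{\left(-1,- \frac{10}{-1} \right)} Z + \frac{1}{7 - 97} = \frac{7}{3 \left(-1\right)} \left(-103\right) + \frac{1}{7 - 97} = \frac{7}{3} \left(-1\right) \left(-103\right) + \frac{1}{-90} = \left(- \frac{7}{3}\right) \left(-103\right) - \frac{1}{90} = \frac{721}{3} - \frac{1}{90} = \frac{21629}{90}$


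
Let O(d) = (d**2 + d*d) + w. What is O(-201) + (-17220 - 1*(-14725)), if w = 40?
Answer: 78347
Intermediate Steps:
O(d) = 40 + 2*d**2 (O(d) = (d**2 + d*d) + 40 = (d**2 + d**2) + 40 = 2*d**2 + 40 = 40 + 2*d**2)
O(-201) + (-17220 - 1*(-14725)) = (40 + 2*(-201)**2) + (-17220 - 1*(-14725)) = (40 + 2*40401) + (-17220 + 14725) = (40 + 80802) - 2495 = 80842 - 2495 = 78347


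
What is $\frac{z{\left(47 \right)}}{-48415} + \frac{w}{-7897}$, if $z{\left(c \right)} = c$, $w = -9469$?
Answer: $\frac{458070476}{382333255} \approx 1.1981$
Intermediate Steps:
$\frac{z{\left(47 \right)}}{-48415} + \frac{w}{-7897} = \frac{47}{-48415} - \frac{9469}{-7897} = 47 \left(- \frac{1}{48415}\right) - - \frac{9469}{7897} = - \frac{47}{48415} + \frac{9469}{7897} = \frac{458070476}{382333255}$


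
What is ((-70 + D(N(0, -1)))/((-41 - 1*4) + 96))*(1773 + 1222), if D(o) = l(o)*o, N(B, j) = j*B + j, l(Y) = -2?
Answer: -11980/3 ≈ -3993.3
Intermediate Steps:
N(B, j) = j + B*j (N(B, j) = B*j + j = j + B*j)
D(o) = -2*o
((-70 + D(N(0, -1)))/((-41 - 1*4) + 96))*(1773 + 1222) = ((-70 - (-2)*(1 + 0))/((-41 - 1*4) + 96))*(1773 + 1222) = ((-70 - (-2))/((-41 - 4) + 96))*2995 = ((-70 - 2*(-1))/(-45 + 96))*2995 = ((-70 + 2)/51)*2995 = -68*1/51*2995 = -4/3*2995 = -11980/3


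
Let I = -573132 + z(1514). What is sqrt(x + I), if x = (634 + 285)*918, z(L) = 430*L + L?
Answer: 2*sqrt(230761) ≈ 960.75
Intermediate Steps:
z(L) = 431*L
I = 79402 (I = -573132 + 431*1514 = -573132 + 652534 = 79402)
x = 843642 (x = 919*918 = 843642)
sqrt(x + I) = sqrt(843642 + 79402) = sqrt(923044) = 2*sqrt(230761)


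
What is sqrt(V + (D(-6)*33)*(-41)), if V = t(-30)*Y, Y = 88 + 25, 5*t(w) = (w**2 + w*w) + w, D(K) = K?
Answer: 2*sqrt(12030) ≈ 219.36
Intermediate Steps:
t(w) = w/5 + 2*w**2/5 (t(w) = ((w**2 + w*w) + w)/5 = ((w**2 + w**2) + w)/5 = (2*w**2 + w)/5 = (w + 2*w**2)/5 = w/5 + 2*w**2/5)
Y = 113
V = 40002 (V = ((1/5)*(-30)*(1 + 2*(-30)))*113 = ((1/5)*(-30)*(1 - 60))*113 = ((1/5)*(-30)*(-59))*113 = 354*113 = 40002)
sqrt(V + (D(-6)*33)*(-41)) = sqrt(40002 - 6*33*(-41)) = sqrt(40002 - 198*(-41)) = sqrt(40002 + 8118) = sqrt(48120) = 2*sqrt(12030)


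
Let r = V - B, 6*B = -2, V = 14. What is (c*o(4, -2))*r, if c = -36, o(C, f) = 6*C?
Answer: -12384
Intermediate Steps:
B = -⅓ (B = (⅙)*(-2) = -⅓ ≈ -0.33333)
r = 43/3 (r = 14 - 1*(-⅓) = 14 + ⅓ = 43/3 ≈ 14.333)
(c*o(4, -2))*r = -216*4*(43/3) = -36*24*(43/3) = -864*43/3 = -12384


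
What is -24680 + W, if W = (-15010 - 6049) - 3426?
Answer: -49165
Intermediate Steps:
W = -24485 (W = -21059 - 3426 = -24485)
-24680 + W = -24680 - 24485 = -49165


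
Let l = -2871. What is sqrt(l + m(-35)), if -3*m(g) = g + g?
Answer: I*sqrt(25629)/3 ≈ 53.364*I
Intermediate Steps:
m(g) = -2*g/3 (m(g) = -(g + g)/3 = -2*g/3)
sqrt(l + m(-35)) = sqrt(-2871 - 2/3*(-35)) = sqrt(-2871 + 70/3) = sqrt(-8543/3) = I*sqrt(25629)/3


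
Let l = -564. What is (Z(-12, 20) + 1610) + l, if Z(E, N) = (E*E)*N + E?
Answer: 3914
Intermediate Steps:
Z(E, N) = E + N*E² (Z(E, N) = E²*N + E = N*E² + E = E + N*E²)
(Z(-12, 20) + 1610) + l = (-12*(1 - 12*20) + 1610) - 564 = (-12*(1 - 240) + 1610) - 564 = (-12*(-239) + 1610) - 564 = (2868 + 1610) - 564 = 4478 - 564 = 3914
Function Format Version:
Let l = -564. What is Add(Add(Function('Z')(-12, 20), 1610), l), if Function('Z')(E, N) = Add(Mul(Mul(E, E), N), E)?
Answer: 3914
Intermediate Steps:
Function('Z')(E, N) = Add(E, Mul(N, Pow(E, 2))) (Function('Z')(E, N) = Add(Mul(Pow(E, 2), N), E) = Add(Mul(N, Pow(E, 2)), E) = Add(E, Mul(N, Pow(E, 2))))
Add(Add(Function('Z')(-12, 20), 1610), l) = Add(Add(Mul(-12, Add(1, Mul(-12, 20))), 1610), -564) = Add(Add(Mul(-12, Add(1, -240)), 1610), -564) = Add(Add(Mul(-12, -239), 1610), -564) = Add(Add(2868, 1610), -564) = Add(4478, -564) = 3914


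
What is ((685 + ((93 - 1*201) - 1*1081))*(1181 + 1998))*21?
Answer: -33646536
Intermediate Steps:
((685 + ((93 - 1*201) - 1*1081))*(1181 + 1998))*21 = ((685 + ((93 - 201) - 1081))*3179)*21 = ((685 + (-108 - 1081))*3179)*21 = ((685 - 1189)*3179)*21 = -504*3179*21 = -1602216*21 = -33646536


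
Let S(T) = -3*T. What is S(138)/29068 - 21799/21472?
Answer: -160635685/156037024 ≈ -1.0295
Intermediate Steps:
S(138)/29068 - 21799/21472 = -3*138/29068 - 21799/21472 = -414*1/29068 - 21799*1/21472 = -207/14534 - 21799/21472 = -160635685/156037024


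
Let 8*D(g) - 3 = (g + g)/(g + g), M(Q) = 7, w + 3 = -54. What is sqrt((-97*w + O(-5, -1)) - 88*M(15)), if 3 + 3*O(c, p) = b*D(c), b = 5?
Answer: sqrt(176862)/6 ≈ 70.092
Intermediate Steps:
w = -57 (w = -3 - 54 = -57)
D(g) = 1/2 (D(g) = 3/8 + ((g + g)/(g + g))/8 = 3/8 + ((2*g)/((2*g)))/8 = 3/8 + ((2*g)*(1/(2*g)))/8 = 3/8 + (1/8)*1 = 3/8 + 1/8 = 1/2)
O(c, p) = -1/6 (O(c, p) = -1 + (5*(1/2))/3 = -1 + (1/3)*(5/2) = -1 + 5/6 = -1/6)
sqrt((-97*w + O(-5, -1)) - 88*M(15)) = sqrt((-97*(-57) - 1/6) - 88*7) = sqrt((5529 - 1/6) - 616) = sqrt(33173/6 - 616) = sqrt(29477/6) = sqrt(176862)/6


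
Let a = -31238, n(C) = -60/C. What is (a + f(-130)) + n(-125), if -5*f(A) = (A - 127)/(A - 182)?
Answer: -243653941/7800 ≈ -31238.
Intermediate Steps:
f(A) = -(-127 + A)/(5*(-182 + A)) (f(A) = -(A - 127)/(5*(A - 182)) = -(-127 + A)/(5*(-182 + A)))
(a + f(-130)) + n(-125) = (-31238 + (127 - 1*(-130))/(5*(-182 - 130))) - 60/(-125) = (-31238 + (⅕)*(127 + 130)/(-312)) - 60*(-1/125) = (-31238 + (⅕)*(-1/312)*257) + 12/25 = (-31238 - 257/1560) + 12/25 = -48731537/1560 + 12/25 = -243653941/7800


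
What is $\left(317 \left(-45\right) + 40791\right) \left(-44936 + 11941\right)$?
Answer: $-875225370$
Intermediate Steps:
$\left(317 \left(-45\right) + 40791\right) \left(-44936 + 11941\right) = \left(-14265 + 40791\right) \left(-32995\right) = 26526 \left(-32995\right) = -875225370$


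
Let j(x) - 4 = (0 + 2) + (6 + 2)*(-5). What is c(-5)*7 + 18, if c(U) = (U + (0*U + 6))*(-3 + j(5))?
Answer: -241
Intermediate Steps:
j(x) = -34 (j(x) = 4 + ((0 + 2) + (6 + 2)*(-5)) = 4 + (2 + 8*(-5)) = 4 + (2 - 40) = 4 - 38 = -34)
c(U) = -222 - 37*U (c(U) = (U + (0*U + 6))*(-3 - 34) = (U + (0 + 6))*(-37) = (U + 6)*(-37) = (6 + U)*(-37) = -222 - 37*U)
c(-5)*7 + 18 = (-222 - 37*(-5))*7 + 18 = (-222 + 185)*7 + 18 = -37*7 + 18 = -259 + 18 = -241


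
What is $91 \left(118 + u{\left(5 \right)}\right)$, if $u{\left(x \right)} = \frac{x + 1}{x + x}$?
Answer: $\frac{53963}{5} \approx 10793.0$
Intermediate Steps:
$u{\left(x \right)} = \frac{1 + x}{2 x}$
$91 \left(118 + u{\left(5 \right)}\right) = 91 \left(118 + \frac{1 + 5}{2 \cdot 5}\right) = 91 \left(118 + \frac{1}{2} \cdot \frac{1}{5} \cdot 6\right) = 91 \left(118 + \frac{3}{5}\right) = 91 \cdot \frac{593}{5} = \frac{53963}{5}$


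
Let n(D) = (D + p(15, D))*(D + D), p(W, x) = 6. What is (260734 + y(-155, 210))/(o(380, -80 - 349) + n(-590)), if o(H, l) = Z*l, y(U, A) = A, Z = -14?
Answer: 130472/347563 ≈ 0.37539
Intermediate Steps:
n(D) = 2*D*(6 + D) (n(D) = (D + 6)*(D + D) = (6 + D)*(2*D) = 2*D*(6 + D))
o(H, l) = -14*l
(260734 + y(-155, 210))/(o(380, -80 - 349) + n(-590)) = (260734 + 210)/(-14*(-80 - 349) + 2*(-590)*(6 - 590)) = 260944/(-14*(-429) + 2*(-590)*(-584)) = 260944/(6006 + 689120) = 260944/695126 = 260944*(1/695126) = 130472/347563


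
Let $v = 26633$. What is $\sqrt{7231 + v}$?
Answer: $2 \sqrt{8466} \approx 184.02$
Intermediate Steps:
$\sqrt{7231 + v} = \sqrt{7231 + 26633} = \sqrt{33864} = 2 \sqrt{8466}$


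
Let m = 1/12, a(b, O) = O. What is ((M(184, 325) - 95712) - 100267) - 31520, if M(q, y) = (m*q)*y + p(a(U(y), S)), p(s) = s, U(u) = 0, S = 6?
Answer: -667529/3 ≈ -2.2251e+5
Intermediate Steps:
m = 1/12 ≈ 0.083333
M(q, y) = 6 + q*y/12 (M(q, y) = (q/12)*y + 6 = q*y/12 + 6 = 6 + q*y/12)
((M(184, 325) - 95712) - 100267) - 31520 = (((6 + (1/12)*184*325) - 95712) - 100267) - 31520 = (((6 + 14950/3) - 95712) - 100267) - 31520 = ((14968/3 - 95712) - 100267) - 31520 = (-272168/3 - 100267) - 31520 = -572969/3 - 31520 = -667529/3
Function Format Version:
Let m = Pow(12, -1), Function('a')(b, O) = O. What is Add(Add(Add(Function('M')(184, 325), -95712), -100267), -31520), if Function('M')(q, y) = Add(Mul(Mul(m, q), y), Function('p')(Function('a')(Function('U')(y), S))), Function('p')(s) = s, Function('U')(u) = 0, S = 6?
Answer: Rational(-667529, 3) ≈ -2.2251e+5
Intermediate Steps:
m = Rational(1, 12) ≈ 0.083333
Function('M')(q, y) = Add(6, Mul(Rational(1, 12), q, y)) (Function('M')(q, y) = Add(Mul(Mul(Rational(1, 12), q), y), 6) = Add(Mul(Rational(1, 12), q, y), 6) = Add(6, Mul(Rational(1, 12), q, y)))
Add(Add(Add(Function('M')(184, 325), -95712), -100267), -31520) = Add(Add(Add(Add(6, Mul(Rational(1, 12), 184, 325)), -95712), -100267), -31520) = Add(Add(Add(Add(6, Rational(14950, 3)), -95712), -100267), -31520) = Add(Add(Add(Rational(14968, 3), -95712), -100267), -31520) = Add(Add(Rational(-272168, 3), -100267), -31520) = Add(Rational(-572969, 3), -31520) = Rational(-667529, 3)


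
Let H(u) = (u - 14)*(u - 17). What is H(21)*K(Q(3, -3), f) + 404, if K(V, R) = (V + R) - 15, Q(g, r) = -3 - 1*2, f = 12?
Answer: 180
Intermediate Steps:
Q(g, r) = -5 (Q(g, r) = -3 - 2 = -5)
K(V, R) = -15 + R + V (K(V, R) = (R + V) - 15 = -15 + R + V)
H(u) = (-17 + u)*(-14 + u) (H(u) = (-14 + u)*(-17 + u) = (-17 + u)*(-14 + u))
H(21)*K(Q(3, -3), f) + 404 = (238 + 21**2 - 31*21)*(-15 + 12 - 5) + 404 = (238 + 441 - 651)*(-8) + 404 = 28*(-8) + 404 = -224 + 404 = 180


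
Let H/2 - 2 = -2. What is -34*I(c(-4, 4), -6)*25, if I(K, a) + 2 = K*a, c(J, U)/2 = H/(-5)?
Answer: 1700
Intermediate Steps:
H = 0 (H = 4 + 2*(-2) = 4 - 4 = 0)
c(J, U) = 0 (c(J, U) = 2*(0/(-5)) = 2*(0*(-⅕)) = 2*0 = 0)
I(K, a) = -2 + K*a
-34*I(c(-4, 4), -6)*25 = -34*(-2 + 0*(-6))*25 = -34*(-2 + 0)*25 = -34*(-2)*25 = 68*25 = 1700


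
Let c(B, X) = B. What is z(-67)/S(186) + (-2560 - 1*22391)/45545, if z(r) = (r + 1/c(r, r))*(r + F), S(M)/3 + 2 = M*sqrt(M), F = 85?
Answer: -2689926361371/4909011850195 - 1252710*sqrt(186)/107783771 ≈ -0.70647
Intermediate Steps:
S(M) = -6 + 3*M**(3/2) (S(M) = -6 + 3*(M*sqrt(M)) = -6 + 3*M**(3/2))
z(r) = (85 + r)*(r + 1/r) (z(r) = (r + 1/r)*(r + 85) = (r + 1/r)*(85 + r) = (85 + r)*(r + 1/r))
z(-67)/S(186) + (-2560 - 1*22391)/45545 = ((85 - 67 + (-67)**2*(85 - 67))/(-67))/(-6 + 3*186**(3/2)) + (-2560 - 1*22391)/45545 = (-(85 - 67 + 4489*18)/67)/(-6 + 3*(186*sqrt(186))) + (-2560 - 22391)*(1/45545) = (-(85 - 67 + 80802)/67)/(-6 + 558*sqrt(186)) - 24951*1/45545 = (-1/67*80820)/(-6 + 558*sqrt(186)) - 24951/45545 = -80820/(67*(-6 + 558*sqrt(186))) - 24951/45545 = -24951/45545 - 80820/(67*(-6 + 558*sqrt(186)))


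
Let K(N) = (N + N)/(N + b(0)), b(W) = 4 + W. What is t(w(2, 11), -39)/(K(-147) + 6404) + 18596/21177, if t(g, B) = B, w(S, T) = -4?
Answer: 16917059207/19399529682 ≈ 0.87203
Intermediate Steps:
K(N) = 2*N/(4 + N) (K(N) = (N + N)/(N + (4 + 0)) = (2*N)/(N + 4) = (2*N)/(4 + N) = 2*N/(4 + N))
t(w(2, 11), -39)/(K(-147) + 6404) + 18596/21177 = -39/(2*(-147)/(4 - 147) + 6404) + 18596/21177 = -39/(2*(-147)/(-143) + 6404) + 18596*(1/21177) = -39/(2*(-147)*(-1/143) + 6404) + 18596/21177 = -39/(294/143 + 6404) + 18596/21177 = -39/916066/143 + 18596/21177 = -39*143/916066 + 18596/21177 = -5577/916066 + 18596/21177 = 16917059207/19399529682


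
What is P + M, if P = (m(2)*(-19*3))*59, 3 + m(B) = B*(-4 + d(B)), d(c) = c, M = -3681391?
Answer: -3657850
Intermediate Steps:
m(B) = -3 + B*(-4 + B)
P = 23541 (P = ((-3 + 2² - 4*2)*(-19*3))*59 = ((-3 + 4 - 8)*(-57))*59 = -7*(-57)*59 = 399*59 = 23541)
P + M = 23541 - 3681391 = -3657850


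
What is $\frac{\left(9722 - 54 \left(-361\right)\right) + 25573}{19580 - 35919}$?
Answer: $- \frac{54789}{16339} \approx -3.3533$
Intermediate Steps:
$\frac{\left(9722 - 54 \left(-361\right)\right) + 25573}{19580 - 35919} = \frac{\left(9722 - -19494\right) + 25573}{-16339} = \left(\left(9722 + 19494\right) + 25573\right) \left(- \frac{1}{16339}\right) = \left(29216 + 25573\right) \left(- \frac{1}{16339}\right) = 54789 \left(- \frac{1}{16339}\right) = - \frac{54789}{16339}$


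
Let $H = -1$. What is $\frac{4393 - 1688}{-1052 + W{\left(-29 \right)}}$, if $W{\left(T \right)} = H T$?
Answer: $- \frac{2705}{1023} \approx -2.6442$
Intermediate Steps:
$W{\left(T \right)} = - T$
$\frac{4393 - 1688}{-1052 + W{\left(-29 \right)}} = \frac{4393 - 1688}{-1052 - -29} = \frac{2705}{-1052 + 29} = \frac{2705}{-1023} = 2705 \left(- \frac{1}{1023}\right) = - \frac{2705}{1023}$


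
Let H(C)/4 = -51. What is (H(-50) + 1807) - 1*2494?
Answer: -891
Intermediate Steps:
H(C) = -204 (H(C) = 4*(-51) = -204)
(H(-50) + 1807) - 1*2494 = (-204 + 1807) - 1*2494 = 1603 - 2494 = -891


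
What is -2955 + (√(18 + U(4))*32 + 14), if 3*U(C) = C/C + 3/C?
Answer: -2941 + 16*√669/3 ≈ -2803.1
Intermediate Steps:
U(C) = ⅓ + 1/C (U(C) = (C/C + 3/C)/3 = (1 + 3/C)/3 = ⅓ + 1/C)
-2955 + (√(18 + U(4))*32 + 14) = -2955 + (√(18 + (⅓)*(3 + 4)/4)*32 + 14) = -2955 + (√(18 + (⅓)*(¼)*7)*32 + 14) = -2955 + (√(18 + 7/12)*32 + 14) = -2955 + (√(223/12)*32 + 14) = -2955 + ((√669/6)*32 + 14) = -2955 + (16*√669/3 + 14) = -2955 + (14 + 16*√669/3) = -2941 + 16*√669/3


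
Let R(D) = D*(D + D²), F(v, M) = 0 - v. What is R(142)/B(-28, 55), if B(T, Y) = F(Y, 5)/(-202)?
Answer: 52950664/5 ≈ 1.0590e+7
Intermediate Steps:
F(v, M) = -v
B(T, Y) = Y/202 (B(T, Y) = -Y/(-202) = -Y*(-1/202) = Y/202)
R(142)/B(-28, 55) = (142²*(1 + 142))/(((1/202)*55)) = (20164*143)/(55/202) = 2883452*(202/55) = 52950664/5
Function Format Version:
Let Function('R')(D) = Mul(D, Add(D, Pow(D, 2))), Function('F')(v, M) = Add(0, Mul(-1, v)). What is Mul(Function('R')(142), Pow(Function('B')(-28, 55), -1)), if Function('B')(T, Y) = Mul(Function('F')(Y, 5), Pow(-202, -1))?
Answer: Rational(52950664, 5) ≈ 1.0590e+7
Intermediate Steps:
Function('F')(v, M) = Mul(-1, v)
Function('B')(T, Y) = Mul(Rational(1, 202), Y) (Function('B')(T, Y) = Mul(Mul(-1, Y), Pow(-202, -1)) = Mul(Mul(-1, Y), Rational(-1, 202)) = Mul(Rational(1, 202), Y))
Mul(Function('R')(142), Pow(Function('B')(-28, 55), -1)) = Mul(Mul(Pow(142, 2), Add(1, 142)), Pow(Mul(Rational(1, 202), 55), -1)) = Mul(Mul(20164, 143), Pow(Rational(55, 202), -1)) = Mul(2883452, Rational(202, 55)) = Rational(52950664, 5)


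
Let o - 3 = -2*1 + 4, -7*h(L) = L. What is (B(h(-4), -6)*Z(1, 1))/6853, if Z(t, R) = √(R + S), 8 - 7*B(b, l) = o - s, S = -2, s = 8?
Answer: I/4361 ≈ 0.00022931*I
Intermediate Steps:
h(L) = -L/7
o = 5 (o = 3 + (-2*1 + 4) = 3 + (-2 + 4) = 3 + 2 = 5)
B(b, l) = 11/7 (B(b, l) = 8/7 - (5 - 1*8)/7 = 8/7 - (5 - 8)/7 = 8/7 - ⅐*(-3) = 8/7 + 3/7 = 11/7)
Z(t, R) = √(-2 + R) (Z(t, R) = √(R - 2) = √(-2 + R))
(B(h(-4), -6)*Z(1, 1))/6853 = (11*√(-2 + 1)/7)/6853 = (11*√(-1)/7)*(1/6853) = (11*I/7)*(1/6853) = I/4361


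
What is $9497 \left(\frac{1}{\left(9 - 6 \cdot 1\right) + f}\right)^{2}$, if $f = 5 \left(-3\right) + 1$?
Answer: $\frac{9497}{121} \approx 78.488$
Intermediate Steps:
$f = -14$ ($f = -15 + 1 = -14$)
$9497 \left(\frac{1}{\left(9 - 6 \cdot 1\right) + f}\right)^{2} = 9497 \left(\frac{1}{\left(9 - 6 \cdot 1\right) - 14}\right)^{2} = 9497 \left(\frac{1}{\left(9 - 6\right) - 14}\right)^{2} = 9497 \left(\frac{1}{3 - 14}\right)^{2} = 9497 \left(\frac{1}{-11}\right)^{2} = 9497 \left(- \frac{1}{11}\right)^{2} = 9497 \cdot \frac{1}{121} = \frac{9497}{121}$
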